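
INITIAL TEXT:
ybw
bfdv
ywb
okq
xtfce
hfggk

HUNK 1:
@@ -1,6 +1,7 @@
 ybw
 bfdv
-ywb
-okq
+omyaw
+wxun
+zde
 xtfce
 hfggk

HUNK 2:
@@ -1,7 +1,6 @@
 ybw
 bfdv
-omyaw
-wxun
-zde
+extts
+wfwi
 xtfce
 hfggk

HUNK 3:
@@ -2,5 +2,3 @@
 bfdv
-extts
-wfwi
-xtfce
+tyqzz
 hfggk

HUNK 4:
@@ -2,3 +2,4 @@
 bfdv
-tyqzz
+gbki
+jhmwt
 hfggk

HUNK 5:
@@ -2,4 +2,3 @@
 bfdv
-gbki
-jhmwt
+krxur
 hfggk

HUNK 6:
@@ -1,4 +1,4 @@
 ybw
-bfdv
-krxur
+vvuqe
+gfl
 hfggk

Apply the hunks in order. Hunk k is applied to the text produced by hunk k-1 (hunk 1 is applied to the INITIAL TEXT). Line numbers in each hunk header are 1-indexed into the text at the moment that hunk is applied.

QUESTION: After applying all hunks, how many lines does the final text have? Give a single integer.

Answer: 4

Derivation:
Hunk 1: at line 1 remove [ywb,okq] add [omyaw,wxun,zde] -> 7 lines: ybw bfdv omyaw wxun zde xtfce hfggk
Hunk 2: at line 1 remove [omyaw,wxun,zde] add [extts,wfwi] -> 6 lines: ybw bfdv extts wfwi xtfce hfggk
Hunk 3: at line 2 remove [extts,wfwi,xtfce] add [tyqzz] -> 4 lines: ybw bfdv tyqzz hfggk
Hunk 4: at line 2 remove [tyqzz] add [gbki,jhmwt] -> 5 lines: ybw bfdv gbki jhmwt hfggk
Hunk 5: at line 2 remove [gbki,jhmwt] add [krxur] -> 4 lines: ybw bfdv krxur hfggk
Hunk 6: at line 1 remove [bfdv,krxur] add [vvuqe,gfl] -> 4 lines: ybw vvuqe gfl hfggk
Final line count: 4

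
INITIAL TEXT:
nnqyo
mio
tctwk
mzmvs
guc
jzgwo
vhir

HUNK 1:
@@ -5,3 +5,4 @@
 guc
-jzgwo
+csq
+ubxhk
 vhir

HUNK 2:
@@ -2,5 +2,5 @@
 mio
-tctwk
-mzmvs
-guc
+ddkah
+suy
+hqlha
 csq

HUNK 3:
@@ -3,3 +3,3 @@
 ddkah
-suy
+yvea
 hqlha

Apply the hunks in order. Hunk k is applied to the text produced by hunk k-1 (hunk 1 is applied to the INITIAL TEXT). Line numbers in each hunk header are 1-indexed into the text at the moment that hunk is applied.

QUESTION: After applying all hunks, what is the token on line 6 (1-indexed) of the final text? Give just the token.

Answer: csq

Derivation:
Hunk 1: at line 5 remove [jzgwo] add [csq,ubxhk] -> 8 lines: nnqyo mio tctwk mzmvs guc csq ubxhk vhir
Hunk 2: at line 2 remove [tctwk,mzmvs,guc] add [ddkah,suy,hqlha] -> 8 lines: nnqyo mio ddkah suy hqlha csq ubxhk vhir
Hunk 3: at line 3 remove [suy] add [yvea] -> 8 lines: nnqyo mio ddkah yvea hqlha csq ubxhk vhir
Final line 6: csq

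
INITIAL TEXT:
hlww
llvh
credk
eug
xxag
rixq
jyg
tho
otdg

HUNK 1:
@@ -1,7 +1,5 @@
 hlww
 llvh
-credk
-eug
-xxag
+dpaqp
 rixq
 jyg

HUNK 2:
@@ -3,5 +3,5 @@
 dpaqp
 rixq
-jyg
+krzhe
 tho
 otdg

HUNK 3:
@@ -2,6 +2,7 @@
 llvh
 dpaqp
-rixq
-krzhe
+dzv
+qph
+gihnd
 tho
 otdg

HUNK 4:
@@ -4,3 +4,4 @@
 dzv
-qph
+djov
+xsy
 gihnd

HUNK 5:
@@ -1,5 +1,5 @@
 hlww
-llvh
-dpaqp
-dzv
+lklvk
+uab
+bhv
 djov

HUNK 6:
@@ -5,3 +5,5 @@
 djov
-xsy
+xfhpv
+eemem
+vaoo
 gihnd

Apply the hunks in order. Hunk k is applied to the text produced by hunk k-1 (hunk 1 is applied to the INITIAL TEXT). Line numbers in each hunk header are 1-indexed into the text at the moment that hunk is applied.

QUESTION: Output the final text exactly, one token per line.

Hunk 1: at line 1 remove [credk,eug,xxag] add [dpaqp] -> 7 lines: hlww llvh dpaqp rixq jyg tho otdg
Hunk 2: at line 3 remove [jyg] add [krzhe] -> 7 lines: hlww llvh dpaqp rixq krzhe tho otdg
Hunk 3: at line 2 remove [rixq,krzhe] add [dzv,qph,gihnd] -> 8 lines: hlww llvh dpaqp dzv qph gihnd tho otdg
Hunk 4: at line 4 remove [qph] add [djov,xsy] -> 9 lines: hlww llvh dpaqp dzv djov xsy gihnd tho otdg
Hunk 5: at line 1 remove [llvh,dpaqp,dzv] add [lklvk,uab,bhv] -> 9 lines: hlww lklvk uab bhv djov xsy gihnd tho otdg
Hunk 6: at line 5 remove [xsy] add [xfhpv,eemem,vaoo] -> 11 lines: hlww lklvk uab bhv djov xfhpv eemem vaoo gihnd tho otdg

Answer: hlww
lklvk
uab
bhv
djov
xfhpv
eemem
vaoo
gihnd
tho
otdg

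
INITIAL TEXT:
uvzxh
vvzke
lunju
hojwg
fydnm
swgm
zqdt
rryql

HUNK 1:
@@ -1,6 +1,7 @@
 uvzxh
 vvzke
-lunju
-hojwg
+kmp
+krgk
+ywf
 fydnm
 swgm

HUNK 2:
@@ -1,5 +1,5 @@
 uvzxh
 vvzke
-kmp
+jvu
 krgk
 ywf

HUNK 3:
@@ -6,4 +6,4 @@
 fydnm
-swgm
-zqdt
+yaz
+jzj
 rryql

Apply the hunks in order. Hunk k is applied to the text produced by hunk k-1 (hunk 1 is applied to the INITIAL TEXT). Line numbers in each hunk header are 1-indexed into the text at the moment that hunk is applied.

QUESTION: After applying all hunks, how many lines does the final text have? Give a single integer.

Answer: 9

Derivation:
Hunk 1: at line 1 remove [lunju,hojwg] add [kmp,krgk,ywf] -> 9 lines: uvzxh vvzke kmp krgk ywf fydnm swgm zqdt rryql
Hunk 2: at line 1 remove [kmp] add [jvu] -> 9 lines: uvzxh vvzke jvu krgk ywf fydnm swgm zqdt rryql
Hunk 3: at line 6 remove [swgm,zqdt] add [yaz,jzj] -> 9 lines: uvzxh vvzke jvu krgk ywf fydnm yaz jzj rryql
Final line count: 9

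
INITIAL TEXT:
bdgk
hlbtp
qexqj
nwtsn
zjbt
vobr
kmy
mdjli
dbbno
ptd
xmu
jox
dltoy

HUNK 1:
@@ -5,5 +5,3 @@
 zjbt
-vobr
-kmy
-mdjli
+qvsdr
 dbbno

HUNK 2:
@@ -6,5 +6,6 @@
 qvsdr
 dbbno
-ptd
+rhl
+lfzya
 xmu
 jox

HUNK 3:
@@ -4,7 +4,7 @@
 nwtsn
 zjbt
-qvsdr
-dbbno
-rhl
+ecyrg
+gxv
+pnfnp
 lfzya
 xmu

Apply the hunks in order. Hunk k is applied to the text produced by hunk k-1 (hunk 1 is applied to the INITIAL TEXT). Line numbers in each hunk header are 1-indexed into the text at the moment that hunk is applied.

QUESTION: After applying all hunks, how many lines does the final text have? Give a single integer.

Answer: 12

Derivation:
Hunk 1: at line 5 remove [vobr,kmy,mdjli] add [qvsdr] -> 11 lines: bdgk hlbtp qexqj nwtsn zjbt qvsdr dbbno ptd xmu jox dltoy
Hunk 2: at line 6 remove [ptd] add [rhl,lfzya] -> 12 lines: bdgk hlbtp qexqj nwtsn zjbt qvsdr dbbno rhl lfzya xmu jox dltoy
Hunk 3: at line 4 remove [qvsdr,dbbno,rhl] add [ecyrg,gxv,pnfnp] -> 12 lines: bdgk hlbtp qexqj nwtsn zjbt ecyrg gxv pnfnp lfzya xmu jox dltoy
Final line count: 12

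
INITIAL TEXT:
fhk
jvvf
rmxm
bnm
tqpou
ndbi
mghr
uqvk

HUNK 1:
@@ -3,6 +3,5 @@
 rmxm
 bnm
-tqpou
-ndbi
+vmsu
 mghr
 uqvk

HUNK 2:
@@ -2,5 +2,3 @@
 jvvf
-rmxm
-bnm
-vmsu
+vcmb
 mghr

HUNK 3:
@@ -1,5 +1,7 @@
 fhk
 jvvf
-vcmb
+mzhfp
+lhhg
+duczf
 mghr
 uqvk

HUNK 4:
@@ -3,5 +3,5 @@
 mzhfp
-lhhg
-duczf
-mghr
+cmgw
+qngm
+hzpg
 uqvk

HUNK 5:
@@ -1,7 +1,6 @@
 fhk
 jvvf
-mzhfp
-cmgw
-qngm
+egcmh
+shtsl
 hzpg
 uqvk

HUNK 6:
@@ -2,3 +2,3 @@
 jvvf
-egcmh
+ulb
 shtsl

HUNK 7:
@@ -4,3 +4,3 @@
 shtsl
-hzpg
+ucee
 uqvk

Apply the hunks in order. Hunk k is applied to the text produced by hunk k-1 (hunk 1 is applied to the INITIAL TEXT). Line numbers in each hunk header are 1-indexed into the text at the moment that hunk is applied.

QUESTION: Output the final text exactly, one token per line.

Answer: fhk
jvvf
ulb
shtsl
ucee
uqvk

Derivation:
Hunk 1: at line 3 remove [tqpou,ndbi] add [vmsu] -> 7 lines: fhk jvvf rmxm bnm vmsu mghr uqvk
Hunk 2: at line 2 remove [rmxm,bnm,vmsu] add [vcmb] -> 5 lines: fhk jvvf vcmb mghr uqvk
Hunk 3: at line 1 remove [vcmb] add [mzhfp,lhhg,duczf] -> 7 lines: fhk jvvf mzhfp lhhg duczf mghr uqvk
Hunk 4: at line 3 remove [lhhg,duczf,mghr] add [cmgw,qngm,hzpg] -> 7 lines: fhk jvvf mzhfp cmgw qngm hzpg uqvk
Hunk 5: at line 1 remove [mzhfp,cmgw,qngm] add [egcmh,shtsl] -> 6 lines: fhk jvvf egcmh shtsl hzpg uqvk
Hunk 6: at line 2 remove [egcmh] add [ulb] -> 6 lines: fhk jvvf ulb shtsl hzpg uqvk
Hunk 7: at line 4 remove [hzpg] add [ucee] -> 6 lines: fhk jvvf ulb shtsl ucee uqvk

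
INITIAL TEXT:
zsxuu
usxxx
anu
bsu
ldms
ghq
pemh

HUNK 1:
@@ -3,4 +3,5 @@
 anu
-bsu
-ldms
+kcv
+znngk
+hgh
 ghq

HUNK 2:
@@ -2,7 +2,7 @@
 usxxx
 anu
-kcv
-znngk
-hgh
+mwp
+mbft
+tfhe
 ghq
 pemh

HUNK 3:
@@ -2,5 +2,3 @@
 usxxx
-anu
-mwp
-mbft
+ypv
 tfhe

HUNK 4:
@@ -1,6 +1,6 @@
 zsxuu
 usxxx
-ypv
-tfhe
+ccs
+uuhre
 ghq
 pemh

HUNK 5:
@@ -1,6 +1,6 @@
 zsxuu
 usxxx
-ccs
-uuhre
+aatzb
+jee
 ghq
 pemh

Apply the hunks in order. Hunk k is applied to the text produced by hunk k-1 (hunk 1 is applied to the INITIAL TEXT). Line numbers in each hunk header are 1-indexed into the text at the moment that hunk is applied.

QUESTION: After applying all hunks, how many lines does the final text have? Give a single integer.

Hunk 1: at line 3 remove [bsu,ldms] add [kcv,znngk,hgh] -> 8 lines: zsxuu usxxx anu kcv znngk hgh ghq pemh
Hunk 2: at line 2 remove [kcv,znngk,hgh] add [mwp,mbft,tfhe] -> 8 lines: zsxuu usxxx anu mwp mbft tfhe ghq pemh
Hunk 3: at line 2 remove [anu,mwp,mbft] add [ypv] -> 6 lines: zsxuu usxxx ypv tfhe ghq pemh
Hunk 4: at line 1 remove [ypv,tfhe] add [ccs,uuhre] -> 6 lines: zsxuu usxxx ccs uuhre ghq pemh
Hunk 5: at line 1 remove [ccs,uuhre] add [aatzb,jee] -> 6 lines: zsxuu usxxx aatzb jee ghq pemh
Final line count: 6

Answer: 6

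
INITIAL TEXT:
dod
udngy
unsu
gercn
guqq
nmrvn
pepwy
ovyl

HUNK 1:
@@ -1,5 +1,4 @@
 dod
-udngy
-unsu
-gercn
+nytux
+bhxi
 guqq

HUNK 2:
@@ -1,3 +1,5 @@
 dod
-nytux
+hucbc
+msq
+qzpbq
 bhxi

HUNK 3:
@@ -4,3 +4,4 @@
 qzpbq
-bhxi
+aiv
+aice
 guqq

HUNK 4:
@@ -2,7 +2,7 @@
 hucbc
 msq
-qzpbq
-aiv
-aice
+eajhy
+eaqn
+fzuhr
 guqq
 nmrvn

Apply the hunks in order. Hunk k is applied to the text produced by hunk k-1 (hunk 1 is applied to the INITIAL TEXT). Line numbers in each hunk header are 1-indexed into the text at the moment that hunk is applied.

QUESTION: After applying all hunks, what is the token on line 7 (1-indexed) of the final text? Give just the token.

Hunk 1: at line 1 remove [udngy,unsu,gercn] add [nytux,bhxi] -> 7 lines: dod nytux bhxi guqq nmrvn pepwy ovyl
Hunk 2: at line 1 remove [nytux] add [hucbc,msq,qzpbq] -> 9 lines: dod hucbc msq qzpbq bhxi guqq nmrvn pepwy ovyl
Hunk 3: at line 4 remove [bhxi] add [aiv,aice] -> 10 lines: dod hucbc msq qzpbq aiv aice guqq nmrvn pepwy ovyl
Hunk 4: at line 2 remove [qzpbq,aiv,aice] add [eajhy,eaqn,fzuhr] -> 10 lines: dod hucbc msq eajhy eaqn fzuhr guqq nmrvn pepwy ovyl
Final line 7: guqq

Answer: guqq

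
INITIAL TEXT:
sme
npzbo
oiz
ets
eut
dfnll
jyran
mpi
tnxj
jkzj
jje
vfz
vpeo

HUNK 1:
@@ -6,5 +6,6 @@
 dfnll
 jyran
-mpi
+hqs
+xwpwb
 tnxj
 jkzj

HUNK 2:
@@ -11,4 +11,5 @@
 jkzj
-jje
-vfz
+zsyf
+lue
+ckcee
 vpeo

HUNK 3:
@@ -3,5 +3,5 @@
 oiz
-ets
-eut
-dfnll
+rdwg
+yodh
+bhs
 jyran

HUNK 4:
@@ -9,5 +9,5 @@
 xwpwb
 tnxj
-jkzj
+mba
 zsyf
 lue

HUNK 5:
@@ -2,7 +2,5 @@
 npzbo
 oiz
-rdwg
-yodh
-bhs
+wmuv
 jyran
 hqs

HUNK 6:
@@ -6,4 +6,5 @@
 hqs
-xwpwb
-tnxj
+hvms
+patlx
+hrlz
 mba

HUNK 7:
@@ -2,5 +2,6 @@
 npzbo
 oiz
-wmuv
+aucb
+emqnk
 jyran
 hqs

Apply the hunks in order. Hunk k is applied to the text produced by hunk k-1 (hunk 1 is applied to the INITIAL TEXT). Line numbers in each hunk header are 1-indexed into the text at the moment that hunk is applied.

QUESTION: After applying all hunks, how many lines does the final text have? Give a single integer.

Answer: 15

Derivation:
Hunk 1: at line 6 remove [mpi] add [hqs,xwpwb] -> 14 lines: sme npzbo oiz ets eut dfnll jyran hqs xwpwb tnxj jkzj jje vfz vpeo
Hunk 2: at line 11 remove [jje,vfz] add [zsyf,lue,ckcee] -> 15 lines: sme npzbo oiz ets eut dfnll jyran hqs xwpwb tnxj jkzj zsyf lue ckcee vpeo
Hunk 3: at line 3 remove [ets,eut,dfnll] add [rdwg,yodh,bhs] -> 15 lines: sme npzbo oiz rdwg yodh bhs jyran hqs xwpwb tnxj jkzj zsyf lue ckcee vpeo
Hunk 4: at line 9 remove [jkzj] add [mba] -> 15 lines: sme npzbo oiz rdwg yodh bhs jyran hqs xwpwb tnxj mba zsyf lue ckcee vpeo
Hunk 5: at line 2 remove [rdwg,yodh,bhs] add [wmuv] -> 13 lines: sme npzbo oiz wmuv jyran hqs xwpwb tnxj mba zsyf lue ckcee vpeo
Hunk 6: at line 6 remove [xwpwb,tnxj] add [hvms,patlx,hrlz] -> 14 lines: sme npzbo oiz wmuv jyran hqs hvms patlx hrlz mba zsyf lue ckcee vpeo
Hunk 7: at line 2 remove [wmuv] add [aucb,emqnk] -> 15 lines: sme npzbo oiz aucb emqnk jyran hqs hvms patlx hrlz mba zsyf lue ckcee vpeo
Final line count: 15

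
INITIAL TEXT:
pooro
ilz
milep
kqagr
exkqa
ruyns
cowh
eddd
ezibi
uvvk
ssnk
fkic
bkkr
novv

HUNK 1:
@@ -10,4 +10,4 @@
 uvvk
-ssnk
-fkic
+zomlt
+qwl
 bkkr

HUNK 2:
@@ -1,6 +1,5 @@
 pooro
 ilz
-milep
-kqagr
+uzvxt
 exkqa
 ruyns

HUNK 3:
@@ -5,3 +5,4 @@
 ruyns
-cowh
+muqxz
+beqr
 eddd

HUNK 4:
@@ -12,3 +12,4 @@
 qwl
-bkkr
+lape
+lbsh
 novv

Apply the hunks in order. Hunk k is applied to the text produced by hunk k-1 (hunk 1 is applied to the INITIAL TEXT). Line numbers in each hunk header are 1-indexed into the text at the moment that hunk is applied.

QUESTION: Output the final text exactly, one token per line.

Hunk 1: at line 10 remove [ssnk,fkic] add [zomlt,qwl] -> 14 lines: pooro ilz milep kqagr exkqa ruyns cowh eddd ezibi uvvk zomlt qwl bkkr novv
Hunk 2: at line 1 remove [milep,kqagr] add [uzvxt] -> 13 lines: pooro ilz uzvxt exkqa ruyns cowh eddd ezibi uvvk zomlt qwl bkkr novv
Hunk 3: at line 5 remove [cowh] add [muqxz,beqr] -> 14 lines: pooro ilz uzvxt exkqa ruyns muqxz beqr eddd ezibi uvvk zomlt qwl bkkr novv
Hunk 4: at line 12 remove [bkkr] add [lape,lbsh] -> 15 lines: pooro ilz uzvxt exkqa ruyns muqxz beqr eddd ezibi uvvk zomlt qwl lape lbsh novv

Answer: pooro
ilz
uzvxt
exkqa
ruyns
muqxz
beqr
eddd
ezibi
uvvk
zomlt
qwl
lape
lbsh
novv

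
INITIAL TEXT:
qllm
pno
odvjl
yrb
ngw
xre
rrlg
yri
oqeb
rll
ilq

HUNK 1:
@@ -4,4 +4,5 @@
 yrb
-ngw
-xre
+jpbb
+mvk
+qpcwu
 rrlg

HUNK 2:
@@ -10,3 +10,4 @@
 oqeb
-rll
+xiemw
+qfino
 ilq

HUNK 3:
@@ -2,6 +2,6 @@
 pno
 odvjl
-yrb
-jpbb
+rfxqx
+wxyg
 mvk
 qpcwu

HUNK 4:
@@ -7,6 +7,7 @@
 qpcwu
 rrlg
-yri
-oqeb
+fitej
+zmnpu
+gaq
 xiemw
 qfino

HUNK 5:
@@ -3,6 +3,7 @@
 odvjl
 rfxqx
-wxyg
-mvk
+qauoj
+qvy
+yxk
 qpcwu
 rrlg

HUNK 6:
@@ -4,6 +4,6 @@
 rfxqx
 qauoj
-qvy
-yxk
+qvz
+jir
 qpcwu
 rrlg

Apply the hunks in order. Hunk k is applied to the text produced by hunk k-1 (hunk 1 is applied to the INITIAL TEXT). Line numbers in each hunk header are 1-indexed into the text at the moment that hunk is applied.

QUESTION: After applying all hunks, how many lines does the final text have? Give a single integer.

Answer: 15

Derivation:
Hunk 1: at line 4 remove [ngw,xre] add [jpbb,mvk,qpcwu] -> 12 lines: qllm pno odvjl yrb jpbb mvk qpcwu rrlg yri oqeb rll ilq
Hunk 2: at line 10 remove [rll] add [xiemw,qfino] -> 13 lines: qllm pno odvjl yrb jpbb mvk qpcwu rrlg yri oqeb xiemw qfino ilq
Hunk 3: at line 2 remove [yrb,jpbb] add [rfxqx,wxyg] -> 13 lines: qllm pno odvjl rfxqx wxyg mvk qpcwu rrlg yri oqeb xiemw qfino ilq
Hunk 4: at line 7 remove [yri,oqeb] add [fitej,zmnpu,gaq] -> 14 lines: qllm pno odvjl rfxqx wxyg mvk qpcwu rrlg fitej zmnpu gaq xiemw qfino ilq
Hunk 5: at line 3 remove [wxyg,mvk] add [qauoj,qvy,yxk] -> 15 lines: qllm pno odvjl rfxqx qauoj qvy yxk qpcwu rrlg fitej zmnpu gaq xiemw qfino ilq
Hunk 6: at line 4 remove [qvy,yxk] add [qvz,jir] -> 15 lines: qllm pno odvjl rfxqx qauoj qvz jir qpcwu rrlg fitej zmnpu gaq xiemw qfino ilq
Final line count: 15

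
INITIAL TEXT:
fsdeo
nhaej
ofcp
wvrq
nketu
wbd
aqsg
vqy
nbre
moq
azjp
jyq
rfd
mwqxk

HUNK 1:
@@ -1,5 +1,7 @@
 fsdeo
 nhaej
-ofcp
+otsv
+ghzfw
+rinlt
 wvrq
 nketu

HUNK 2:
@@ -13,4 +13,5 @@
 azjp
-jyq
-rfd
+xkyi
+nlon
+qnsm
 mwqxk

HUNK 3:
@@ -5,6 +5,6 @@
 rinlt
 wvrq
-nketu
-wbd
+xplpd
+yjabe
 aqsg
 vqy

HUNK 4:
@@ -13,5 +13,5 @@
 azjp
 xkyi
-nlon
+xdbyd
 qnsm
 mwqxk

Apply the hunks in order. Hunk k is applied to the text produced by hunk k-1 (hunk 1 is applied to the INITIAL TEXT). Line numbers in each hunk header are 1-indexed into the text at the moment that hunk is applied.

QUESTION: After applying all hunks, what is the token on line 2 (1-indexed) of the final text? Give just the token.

Answer: nhaej

Derivation:
Hunk 1: at line 1 remove [ofcp] add [otsv,ghzfw,rinlt] -> 16 lines: fsdeo nhaej otsv ghzfw rinlt wvrq nketu wbd aqsg vqy nbre moq azjp jyq rfd mwqxk
Hunk 2: at line 13 remove [jyq,rfd] add [xkyi,nlon,qnsm] -> 17 lines: fsdeo nhaej otsv ghzfw rinlt wvrq nketu wbd aqsg vqy nbre moq azjp xkyi nlon qnsm mwqxk
Hunk 3: at line 5 remove [nketu,wbd] add [xplpd,yjabe] -> 17 lines: fsdeo nhaej otsv ghzfw rinlt wvrq xplpd yjabe aqsg vqy nbre moq azjp xkyi nlon qnsm mwqxk
Hunk 4: at line 13 remove [nlon] add [xdbyd] -> 17 lines: fsdeo nhaej otsv ghzfw rinlt wvrq xplpd yjabe aqsg vqy nbre moq azjp xkyi xdbyd qnsm mwqxk
Final line 2: nhaej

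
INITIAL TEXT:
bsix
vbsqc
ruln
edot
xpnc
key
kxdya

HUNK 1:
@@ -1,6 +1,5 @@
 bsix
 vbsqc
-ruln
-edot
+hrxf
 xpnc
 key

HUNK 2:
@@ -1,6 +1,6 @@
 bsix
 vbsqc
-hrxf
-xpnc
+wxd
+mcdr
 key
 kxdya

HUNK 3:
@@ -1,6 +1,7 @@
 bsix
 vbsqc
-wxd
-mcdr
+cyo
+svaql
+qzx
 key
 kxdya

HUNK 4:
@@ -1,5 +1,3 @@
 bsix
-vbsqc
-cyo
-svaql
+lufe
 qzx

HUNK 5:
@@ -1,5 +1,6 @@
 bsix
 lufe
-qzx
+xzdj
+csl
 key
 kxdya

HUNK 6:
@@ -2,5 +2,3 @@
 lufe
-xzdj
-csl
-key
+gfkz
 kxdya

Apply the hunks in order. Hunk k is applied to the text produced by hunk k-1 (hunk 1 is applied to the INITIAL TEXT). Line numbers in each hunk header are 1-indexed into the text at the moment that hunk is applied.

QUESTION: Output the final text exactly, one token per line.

Hunk 1: at line 1 remove [ruln,edot] add [hrxf] -> 6 lines: bsix vbsqc hrxf xpnc key kxdya
Hunk 2: at line 1 remove [hrxf,xpnc] add [wxd,mcdr] -> 6 lines: bsix vbsqc wxd mcdr key kxdya
Hunk 3: at line 1 remove [wxd,mcdr] add [cyo,svaql,qzx] -> 7 lines: bsix vbsqc cyo svaql qzx key kxdya
Hunk 4: at line 1 remove [vbsqc,cyo,svaql] add [lufe] -> 5 lines: bsix lufe qzx key kxdya
Hunk 5: at line 1 remove [qzx] add [xzdj,csl] -> 6 lines: bsix lufe xzdj csl key kxdya
Hunk 6: at line 2 remove [xzdj,csl,key] add [gfkz] -> 4 lines: bsix lufe gfkz kxdya

Answer: bsix
lufe
gfkz
kxdya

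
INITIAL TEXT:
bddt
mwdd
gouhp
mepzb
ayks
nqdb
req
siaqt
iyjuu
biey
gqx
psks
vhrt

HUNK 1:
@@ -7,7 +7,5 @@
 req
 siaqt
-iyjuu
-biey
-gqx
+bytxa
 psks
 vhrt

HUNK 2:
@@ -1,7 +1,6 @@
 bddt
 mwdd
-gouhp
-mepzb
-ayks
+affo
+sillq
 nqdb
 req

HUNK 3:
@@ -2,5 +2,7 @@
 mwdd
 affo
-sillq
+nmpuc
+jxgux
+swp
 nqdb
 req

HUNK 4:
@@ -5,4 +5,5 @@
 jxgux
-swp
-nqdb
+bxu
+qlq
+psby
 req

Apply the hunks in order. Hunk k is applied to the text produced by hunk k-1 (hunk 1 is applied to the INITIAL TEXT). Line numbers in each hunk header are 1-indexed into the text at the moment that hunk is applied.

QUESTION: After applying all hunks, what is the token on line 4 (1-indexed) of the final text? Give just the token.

Answer: nmpuc

Derivation:
Hunk 1: at line 7 remove [iyjuu,biey,gqx] add [bytxa] -> 11 lines: bddt mwdd gouhp mepzb ayks nqdb req siaqt bytxa psks vhrt
Hunk 2: at line 1 remove [gouhp,mepzb,ayks] add [affo,sillq] -> 10 lines: bddt mwdd affo sillq nqdb req siaqt bytxa psks vhrt
Hunk 3: at line 2 remove [sillq] add [nmpuc,jxgux,swp] -> 12 lines: bddt mwdd affo nmpuc jxgux swp nqdb req siaqt bytxa psks vhrt
Hunk 4: at line 5 remove [swp,nqdb] add [bxu,qlq,psby] -> 13 lines: bddt mwdd affo nmpuc jxgux bxu qlq psby req siaqt bytxa psks vhrt
Final line 4: nmpuc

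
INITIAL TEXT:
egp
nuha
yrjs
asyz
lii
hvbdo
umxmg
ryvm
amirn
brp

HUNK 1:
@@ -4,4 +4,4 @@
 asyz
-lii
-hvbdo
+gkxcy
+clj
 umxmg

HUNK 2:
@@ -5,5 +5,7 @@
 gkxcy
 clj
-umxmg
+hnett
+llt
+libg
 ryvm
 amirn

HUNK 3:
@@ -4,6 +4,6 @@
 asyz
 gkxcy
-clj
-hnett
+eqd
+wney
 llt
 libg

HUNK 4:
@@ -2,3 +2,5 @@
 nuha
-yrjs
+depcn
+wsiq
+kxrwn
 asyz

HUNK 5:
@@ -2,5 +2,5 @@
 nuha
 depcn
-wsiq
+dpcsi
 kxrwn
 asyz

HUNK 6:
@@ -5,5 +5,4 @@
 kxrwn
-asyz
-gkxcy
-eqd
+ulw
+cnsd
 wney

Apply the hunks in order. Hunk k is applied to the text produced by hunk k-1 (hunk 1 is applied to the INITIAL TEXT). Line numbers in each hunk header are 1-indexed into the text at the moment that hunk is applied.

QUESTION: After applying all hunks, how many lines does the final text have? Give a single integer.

Answer: 13

Derivation:
Hunk 1: at line 4 remove [lii,hvbdo] add [gkxcy,clj] -> 10 lines: egp nuha yrjs asyz gkxcy clj umxmg ryvm amirn brp
Hunk 2: at line 5 remove [umxmg] add [hnett,llt,libg] -> 12 lines: egp nuha yrjs asyz gkxcy clj hnett llt libg ryvm amirn brp
Hunk 3: at line 4 remove [clj,hnett] add [eqd,wney] -> 12 lines: egp nuha yrjs asyz gkxcy eqd wney llt libg ryvm amirn brp
Hunk 4: at line 2 remove [yrjs] add [depcn,wsiq,kxrwn] -> 14 lines: egp nuha depcn wsiq kxrwn asyz gkxcy eqd wney llt libg ryvm amirn brp
Hunk 5: at line 2 remove [wsiq] add [dpcsi] -> 14 lines: egp nuha depcn dpcsi kxrwn asyz gkxcy eqd wney llt libg ryvm amirn brp
Hunk 6: at line 5 remove [asyz,gkxcy,eqd] add [ulw,cnsd] -> 13 lines: egp nuha depcn dpcsi kxrwn ulw cnsd wney llt libg ryvm amirn brp
Final line count: 13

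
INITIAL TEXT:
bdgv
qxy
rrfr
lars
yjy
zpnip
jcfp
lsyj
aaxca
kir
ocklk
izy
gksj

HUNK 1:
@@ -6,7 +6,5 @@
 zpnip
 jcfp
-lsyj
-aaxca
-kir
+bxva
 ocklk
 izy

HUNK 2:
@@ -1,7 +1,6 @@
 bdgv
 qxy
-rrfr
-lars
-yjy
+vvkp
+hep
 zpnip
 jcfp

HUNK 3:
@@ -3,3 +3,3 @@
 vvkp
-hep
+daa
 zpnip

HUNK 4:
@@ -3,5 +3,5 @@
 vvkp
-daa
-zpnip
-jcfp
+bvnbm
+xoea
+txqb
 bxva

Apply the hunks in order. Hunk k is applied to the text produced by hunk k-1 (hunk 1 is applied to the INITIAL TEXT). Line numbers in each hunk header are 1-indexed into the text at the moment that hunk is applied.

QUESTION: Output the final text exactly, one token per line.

Hunk 1: at line 6 remove [lsyj,aaxca,kir] add [bxva] -> 11 lines: bdgv qxy rrfr lars yjy zpnip jcfp bxva ocklk izy gksj
Hunk 2: at line 1 remove [rrfr,lars,yjy] add [vvkp,hep] -> 10 lines: bdgv qxy vvkp hep zpnip jcfp bxva ocklk izy gksj
Hunk 3: at line 3 remove [hep] add [daa] -> 10 lines: bdgv qxy vvkp daa zpnip jcfp bxva ocklk izy gksj
Hunk 4: at line 3 remove [daa,zpnip,jcfp] add [bvnbm,xoea,txqb] -> 10 lines: bdgv qxy vvkp bvnbm xoea txqb bxva ocklk izy gksj

Answer: bdgv
qxy
vvkp
bvnbm
xoea
txqb
bxva
ocklk
izy
gksj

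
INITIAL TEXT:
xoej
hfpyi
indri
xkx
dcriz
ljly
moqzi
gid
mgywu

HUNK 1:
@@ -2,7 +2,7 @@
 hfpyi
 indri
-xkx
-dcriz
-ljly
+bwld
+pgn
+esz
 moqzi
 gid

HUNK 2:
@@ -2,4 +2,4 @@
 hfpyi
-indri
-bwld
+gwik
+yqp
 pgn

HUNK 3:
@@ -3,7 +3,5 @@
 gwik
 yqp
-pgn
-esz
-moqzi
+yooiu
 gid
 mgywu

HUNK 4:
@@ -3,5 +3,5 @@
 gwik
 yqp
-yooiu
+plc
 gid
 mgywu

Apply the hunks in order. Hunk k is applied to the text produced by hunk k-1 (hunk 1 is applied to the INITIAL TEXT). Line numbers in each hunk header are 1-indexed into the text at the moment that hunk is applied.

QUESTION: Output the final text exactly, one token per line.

Answer: xoej
hfpyi
gwik
yqp
plc
gid
mgywu

Derivation:
Hunk 1: at line 2 remove [xkx,dcriz,ljly] add [bwld,pgn,esz] -> 9 lines: xoej hfpyi indri bwld pgn esz moqzi gid mgywu
Hunk 2: at line 2 remove [indri,bwld] add [gwik,yqp] -> 9 lines: xoej hfpyi gwik yqp pgn esz moqzi gid mgywu
Hunk 3: at line 3 remove [pgn,esz,moqzi] add [yooiu] -> 7 lines: xoej hfpyi gwik yqp yooiu gid mgywu
Hunk 4: at line 3 remove [yooiu] add [plc] -> 7 lines: xoej hfpyi gwik yqp plc gid mgywu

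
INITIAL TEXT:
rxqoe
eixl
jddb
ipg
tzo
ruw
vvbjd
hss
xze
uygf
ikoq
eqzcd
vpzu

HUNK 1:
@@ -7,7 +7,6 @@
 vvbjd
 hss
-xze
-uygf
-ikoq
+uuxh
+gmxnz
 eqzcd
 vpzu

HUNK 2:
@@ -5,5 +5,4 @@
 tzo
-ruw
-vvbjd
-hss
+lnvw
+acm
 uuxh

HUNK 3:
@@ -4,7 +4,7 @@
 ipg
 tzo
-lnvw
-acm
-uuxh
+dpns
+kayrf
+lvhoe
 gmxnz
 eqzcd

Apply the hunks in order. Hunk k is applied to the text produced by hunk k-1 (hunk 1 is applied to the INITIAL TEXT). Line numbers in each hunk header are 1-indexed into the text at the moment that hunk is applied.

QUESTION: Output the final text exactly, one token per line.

Hunk 1: at line 7 remove [xze,uygf,ikoq] add [uuxh,gmxnz] -> 12 lines: rxqoe eixl jddb ipg tzo ruw vvbjd hss uuxh gmxnz eqzcd vpzu
Hunk 2: at line 5 remove [ruw,vvbjd,hss] add [lnvw,acm] -> 11 lines: rxqoe eixl jddb ipg tzo lnvw acm uuxh gmxnz eqzcd vpzu
Hunk 3: at line 4 remove [lnvw,acm,uuxh] add [dpns,kayrf,lvhoe] -> 11 lines: rxqoe eixl jddb ipg tzo dpns kayrf lvhoe gmxnz eqzcd vpzu

Answer: rxqoe
eixl
jddb
ipg
tzo
dpns
kayrf
lvhoe
gmxnz
eqzcd
vpzu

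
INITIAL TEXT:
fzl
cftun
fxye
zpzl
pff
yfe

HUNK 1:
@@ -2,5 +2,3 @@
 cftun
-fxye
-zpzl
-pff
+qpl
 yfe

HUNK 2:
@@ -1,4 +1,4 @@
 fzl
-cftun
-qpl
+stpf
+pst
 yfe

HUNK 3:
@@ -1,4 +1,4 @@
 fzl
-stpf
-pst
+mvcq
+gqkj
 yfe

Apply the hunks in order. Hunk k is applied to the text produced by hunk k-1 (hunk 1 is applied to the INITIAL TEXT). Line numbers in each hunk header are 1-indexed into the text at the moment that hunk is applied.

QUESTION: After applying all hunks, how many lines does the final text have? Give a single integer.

Hunk 1: at line 2 remove [fxye,zpzl,pff] add [qpl] -> 4 lines: fzl cftun qpl yfe
Hunk 2: at line 1 remove [cftun,qpl] add [stpf,pst] -> 4 lines: fzl stpf pst yfe
Hunk 3: at line 1 remove [stpf,pst] add [mvcq,gqkj] -> 4 lines: fzl mvcq gqkj yfe
Final line count: 4

Answer: 4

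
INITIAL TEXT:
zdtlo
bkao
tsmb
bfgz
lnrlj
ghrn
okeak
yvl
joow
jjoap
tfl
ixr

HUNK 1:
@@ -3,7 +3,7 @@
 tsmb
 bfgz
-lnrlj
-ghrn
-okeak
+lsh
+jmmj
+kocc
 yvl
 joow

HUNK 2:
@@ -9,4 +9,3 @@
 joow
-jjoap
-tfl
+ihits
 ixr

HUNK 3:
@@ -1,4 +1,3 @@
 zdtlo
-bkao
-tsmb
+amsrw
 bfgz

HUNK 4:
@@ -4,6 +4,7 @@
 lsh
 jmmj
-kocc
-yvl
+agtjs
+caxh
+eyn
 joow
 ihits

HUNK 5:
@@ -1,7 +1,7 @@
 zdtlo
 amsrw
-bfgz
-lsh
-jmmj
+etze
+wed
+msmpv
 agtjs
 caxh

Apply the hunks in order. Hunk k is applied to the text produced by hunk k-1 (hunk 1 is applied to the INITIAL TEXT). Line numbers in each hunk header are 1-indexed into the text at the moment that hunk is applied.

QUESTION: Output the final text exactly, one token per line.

Answer: zdtlo
amsrw
etze
wed
msmpv
agtjs
caxh
eyn
joow
ihits
ixr

Derivation:
Hunk 1: at line 3 remove [lnrlj,ghrn,okeak] add [lsh,jmmj,kocc] -> 12 lines: zdtlo bkao tsmb bfgz lsh jmmj kocc yvl joow jjoap tfl ixr
Hunk 2: at line 9 remove [jjoap,tfl] add [ihits] -> 11 lines: zdtlo bkao tsmb bfgz lsh jmmj kocc yvl joow ihits ixr
Hunk 3: at line 1 remove [bkao,tsmb] add [amsrw] -> 10 lines: zdtlo amsrw bfgz lsh jmmj kocc yvl joow ihits ixr
Hunk 4: at line 4 remove [kocc,yvl] add [agtjs,caxh,eyn] -> 11 lines: zdtlo amsrw bfgz lsh jmmj agtjs caxh eyn joow ihits ixr
Hunk 5: at line 1 remove [bfgz,lsh,jmmj] add [etze,wed,msmpv] -> 11 lines: zdtlo amsrw etze wed msmpv agtjs caxh eyn joow ihits ixr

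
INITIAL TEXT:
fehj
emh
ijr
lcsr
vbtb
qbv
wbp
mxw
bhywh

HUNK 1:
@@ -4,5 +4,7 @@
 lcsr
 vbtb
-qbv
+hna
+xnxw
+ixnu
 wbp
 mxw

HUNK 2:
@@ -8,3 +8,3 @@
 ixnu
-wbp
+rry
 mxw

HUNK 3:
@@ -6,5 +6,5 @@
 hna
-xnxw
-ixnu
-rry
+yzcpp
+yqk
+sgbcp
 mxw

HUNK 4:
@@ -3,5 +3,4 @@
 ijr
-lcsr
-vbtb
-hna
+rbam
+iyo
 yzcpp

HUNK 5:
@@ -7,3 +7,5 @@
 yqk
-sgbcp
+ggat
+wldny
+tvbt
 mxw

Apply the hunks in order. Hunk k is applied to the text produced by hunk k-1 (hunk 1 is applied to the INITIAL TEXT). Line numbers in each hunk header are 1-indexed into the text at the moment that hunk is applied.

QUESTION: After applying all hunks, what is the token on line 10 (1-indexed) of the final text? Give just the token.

Hunk 1: at line 4 remove [qbv] add [hna,xnxw,ixnu] -> 11 lines: fehj emh ijr lcsr vbtb hna xnxw ixnu wbp mxw bhywh
Hunk 2: at line 8 remove [wbp] add [rry] -> 11 lines: fehj emh ijr lcsr vbtb hna xnxw ixnu rry mxw bhywh
Hunk 3: at line 6 remove [xnxw,ixnu,rry] add [yzcpp,yqk,sgbcp] -> 11 lines: fehj emh ijr lcsr vbtb hna yzcpp yqk sgbcp mxw bhywh
Hunk 4: at line 3 remove [lcsr,vbtb,hna] add [rbam,iyo] -> 10 lines: fehj emh ijr rbam iyo yzcpp yqk sgbcp mxw bhywh
Hunk 5: at line 7 remove [sgbcp] add [ggat,wldny,tvbt] -> 12 lines: fehj emh ijr rbam iyo yzcpp yqk ggat wldny tvbt mxw bhywh
Final line 10: tvbt

Answer: tvbt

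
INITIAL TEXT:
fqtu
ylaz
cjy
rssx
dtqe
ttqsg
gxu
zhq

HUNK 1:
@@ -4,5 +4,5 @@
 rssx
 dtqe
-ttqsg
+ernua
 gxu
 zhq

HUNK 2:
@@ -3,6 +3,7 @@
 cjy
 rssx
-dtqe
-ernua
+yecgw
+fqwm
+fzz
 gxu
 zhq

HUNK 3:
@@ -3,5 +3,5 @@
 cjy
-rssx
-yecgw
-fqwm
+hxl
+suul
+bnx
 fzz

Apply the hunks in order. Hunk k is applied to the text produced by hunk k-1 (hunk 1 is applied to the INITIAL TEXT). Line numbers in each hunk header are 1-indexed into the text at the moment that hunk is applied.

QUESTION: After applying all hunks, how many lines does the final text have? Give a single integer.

Answer: 9

Derivation:
Hunk 1: at line 4 remove [ttqsg] add [ernua] -> 8 lines: fqtu ylaz cjy rssx dtqe ernua gxu zhq
Hunk 2: at line 3 remove [dtqe,ernua] add [yecgw,fqwm,fzz] -> 9 lines: fqtu ylaz cjy rssx yecgw fqwm fzz gxu zhq
Hunk 3: at line 3 remove [rssx,yecgw,fqwm] add [hxl,suul,bnx] -> 9 lines: fqtu ylaz cjy hxl suul bnx fzz gxu zhq
Final line count: 9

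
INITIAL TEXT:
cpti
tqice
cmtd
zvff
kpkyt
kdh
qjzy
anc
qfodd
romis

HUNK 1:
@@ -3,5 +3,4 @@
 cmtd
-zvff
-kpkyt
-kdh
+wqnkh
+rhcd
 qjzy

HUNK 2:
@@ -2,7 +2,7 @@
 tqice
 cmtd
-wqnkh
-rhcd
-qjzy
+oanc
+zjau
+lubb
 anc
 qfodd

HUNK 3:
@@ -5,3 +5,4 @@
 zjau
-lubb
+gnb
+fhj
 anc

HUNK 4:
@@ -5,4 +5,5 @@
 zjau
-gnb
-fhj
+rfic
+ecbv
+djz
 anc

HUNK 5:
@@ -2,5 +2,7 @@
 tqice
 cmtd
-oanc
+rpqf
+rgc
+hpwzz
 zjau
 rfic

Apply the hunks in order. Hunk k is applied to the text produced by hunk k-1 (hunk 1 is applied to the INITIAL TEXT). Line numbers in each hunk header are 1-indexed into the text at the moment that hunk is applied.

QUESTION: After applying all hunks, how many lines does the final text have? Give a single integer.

Answer: 13

Derivation:
Hunk 1: at line 3 remove [zvff,kpkyt,kdh] add [wqnkh,rhcd] -> 9 lines: cpti tqice cmtd wqnkh rhcd qjzy anc qfodd romis
Hunk 2: at line 2 remove [wqnkh,rhcd,qjzy] add [oanc,zjau,lubb] -> 9 lines: cpti tqice cmtd oanc zjau lubb anc qfodd romis
Hunk 3: at line 5 remove [lubb] add [gnb,fhj] -> 10 lines: cpti tqice cmtd oanc zjau gnb fhj anc qfodd romis
Hunk 4: at line 5 remove [gnb,fhj] add [rfic,ecbv,djz] -> 11 lines: cpti tqice cmtd oanc zjau rfic ecbv djz anc qfodd romis
Hunk 5: at line 2 remove [oanc] add [rpqf,rgc,hpwzz] -> 13 lines: cpti tqice cmtd rpqf rgc hpwzz zjau rfic ecbv djz anc qfodd romis
Final line count: 13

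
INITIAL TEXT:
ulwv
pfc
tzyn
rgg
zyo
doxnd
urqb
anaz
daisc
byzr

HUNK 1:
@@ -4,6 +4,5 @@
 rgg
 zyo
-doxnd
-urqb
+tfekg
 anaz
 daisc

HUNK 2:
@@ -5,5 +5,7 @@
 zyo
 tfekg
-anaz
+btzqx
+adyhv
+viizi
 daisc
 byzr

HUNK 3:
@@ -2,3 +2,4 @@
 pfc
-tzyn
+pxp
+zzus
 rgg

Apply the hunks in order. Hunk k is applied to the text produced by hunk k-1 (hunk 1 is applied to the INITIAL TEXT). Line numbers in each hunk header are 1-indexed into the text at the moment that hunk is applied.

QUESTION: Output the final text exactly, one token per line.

Answer: ulwv
pfc
pxp
zzus
rgg
zyo
tfekg
btzqx
adyhv
viizi
daisc
byzr

Derivation:
Hunk 1: at line 4 remove [doxnd,urqb] add [tfekg] -> 9 lines: ulwv pfc tzyn rgg zyo tfekg anaz daisc byzr
Hunk 2: at line 5 remove [anaz] add [btzqx,adyhv,viizi] -> 11 lines: ulwv pfc tzyn rgg zyo tfekg btzqx adyhv viizi daisc byzr
Hunk 3: at line 2 remove [tzyn] add [pxp,zzus] -> 12 lines: ulwv pfc pxp zzus rgg zyo tfekg btzqx adyhv viizi daisc byzr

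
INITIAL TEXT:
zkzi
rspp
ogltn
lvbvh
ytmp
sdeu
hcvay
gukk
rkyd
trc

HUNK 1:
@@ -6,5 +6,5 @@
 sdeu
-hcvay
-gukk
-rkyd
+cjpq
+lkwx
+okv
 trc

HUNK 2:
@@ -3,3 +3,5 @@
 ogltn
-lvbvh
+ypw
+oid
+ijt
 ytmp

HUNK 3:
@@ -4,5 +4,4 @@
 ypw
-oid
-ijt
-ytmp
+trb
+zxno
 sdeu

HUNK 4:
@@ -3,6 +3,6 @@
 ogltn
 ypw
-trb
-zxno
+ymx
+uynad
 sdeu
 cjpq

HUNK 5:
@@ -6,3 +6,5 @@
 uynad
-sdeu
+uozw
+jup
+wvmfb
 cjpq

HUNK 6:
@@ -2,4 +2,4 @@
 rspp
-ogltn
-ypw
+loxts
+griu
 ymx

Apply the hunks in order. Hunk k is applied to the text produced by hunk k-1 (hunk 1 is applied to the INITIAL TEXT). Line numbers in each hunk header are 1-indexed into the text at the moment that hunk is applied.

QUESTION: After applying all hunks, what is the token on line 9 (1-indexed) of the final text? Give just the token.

Hunk 1: at line 6 remove [hcvay,gukk,rkyd] add [cjpq,lkwx,okv] -> 10 lines: zkzi rspp ogltn lvbvh ytmp sdeu cjpq lkwx okv trc
Hunk 2: at line 3 remove [lvbvh] add [ypw,oid,ijt] -> 12 lines: zkzi rspp ogltn ypw oid ijt ytmp sdeu cjpq lkwx okv trc
Hunk 3: at line 4 remove [oid,ijt,ytmp] add [trb,zxno] -> 11 lines: zkzi rspp ogltn ypw trb zxno sdeu cjpq lkwx okv trc
Hunk 4: at line 3 remove [trb,zxno] add [ymx,uynad] -> 11 lines: zkzi rspp ogltn ypw ymx uynad sdeu cjpq lkwx okv trc
Hunk 5: at line 6 remove [sdeu] add [uozw,jup,wvmfb] -> 13 lines: zkzi rspp ogltn ypw ymx uynad uozw jup wvmfb cjpq lkwx okv trc
Hunk 6: at line 2 remove [ogltn,ypw] add [loxts,griu] -> 13 lines: zkzi rspp loxts griu ymx uynad uozw jup wvmfb cjpq lkwx okv trc
Final line 9: wvmfb

Answer: wvmfb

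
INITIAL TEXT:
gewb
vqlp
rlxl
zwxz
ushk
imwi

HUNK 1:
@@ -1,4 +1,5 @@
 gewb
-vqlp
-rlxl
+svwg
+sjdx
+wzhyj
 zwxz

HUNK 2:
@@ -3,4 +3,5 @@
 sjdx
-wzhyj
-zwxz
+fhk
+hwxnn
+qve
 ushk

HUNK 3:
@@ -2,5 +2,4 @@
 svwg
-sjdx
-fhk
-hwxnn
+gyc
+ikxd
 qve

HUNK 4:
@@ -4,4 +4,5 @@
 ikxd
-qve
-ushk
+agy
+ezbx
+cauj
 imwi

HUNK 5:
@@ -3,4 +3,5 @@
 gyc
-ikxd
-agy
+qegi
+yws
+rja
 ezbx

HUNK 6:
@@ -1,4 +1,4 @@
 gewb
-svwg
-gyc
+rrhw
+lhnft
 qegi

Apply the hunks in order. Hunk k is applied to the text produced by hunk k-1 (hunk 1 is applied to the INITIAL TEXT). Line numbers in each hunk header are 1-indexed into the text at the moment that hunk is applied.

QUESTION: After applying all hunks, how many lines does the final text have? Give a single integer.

Answer: 9

Derivation:
Hunk 1: at line 1 remove [vqlp,rlxl] add [svwg,sjdx,wzhyj] -> 7 lines: gewb svwg sjdx wzhyj zwxz ushk imwi
Hunk 2: at line 3 remove [wzhyj,zwxz] add [fhk,hwxnn,qve] -> 8 lines: gewb svwg sjdx fhk hwxnn qve ushk imwi
Hunk 3: at line 2 remove [sjdx,fhk,hwxnn] add [gyc,ikxd] -> 7 lines: gewb svwg gyc ikxd qve ushk imwi
Hunk 4: at line 4 remove [qve,ushk] add [agy,ezbx,cauj] -> 8 lines: gewb svwg gyc ikxd agy ezbx cauj imwi
Hunk 5: at line 3 remove [ikxd,agy] add [qegi,yws,rja] -> 9 lines: gewb svwg gyc qegi yws rja ezbx cauj imwi
Hunk 6: at line 1 remove [svwg,gyc] add [rrhw,lhnft] -> 9 lines: gewb rrhw lhnft qegi yws rja ezbx cauj imwi
Final line count: 9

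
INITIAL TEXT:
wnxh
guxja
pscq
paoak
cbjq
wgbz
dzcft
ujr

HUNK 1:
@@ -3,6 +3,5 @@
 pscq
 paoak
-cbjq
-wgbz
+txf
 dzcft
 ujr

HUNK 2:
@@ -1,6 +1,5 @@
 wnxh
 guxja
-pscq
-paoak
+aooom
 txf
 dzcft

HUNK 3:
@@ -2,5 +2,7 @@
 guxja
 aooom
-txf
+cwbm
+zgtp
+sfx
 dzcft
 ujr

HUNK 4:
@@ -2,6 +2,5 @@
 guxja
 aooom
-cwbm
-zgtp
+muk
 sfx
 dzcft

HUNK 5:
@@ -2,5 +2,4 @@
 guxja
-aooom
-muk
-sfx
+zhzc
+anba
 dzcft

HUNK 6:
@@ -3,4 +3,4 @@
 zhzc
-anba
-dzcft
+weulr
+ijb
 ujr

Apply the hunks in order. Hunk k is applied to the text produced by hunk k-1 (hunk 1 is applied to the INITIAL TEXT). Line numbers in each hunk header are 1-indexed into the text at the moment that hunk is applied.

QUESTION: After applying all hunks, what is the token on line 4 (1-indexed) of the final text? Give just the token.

Answer: weulr

Derivation:
Hunk 1: at line 3 remove [cbjq,wgbz] add [txf] -> 7 lines: wnxh guxja pscq paoak txf dzcft ujr
Hunk 2: at line 1 remove [pscq,paoak] add [aooom] -> 6 lines: wnxh guxja aooom txf dzcft ujr
Hunk 3: at line 2 remove [txf] add [cwbm,zgtp,sfx] -> 8 lines: wnxh guxja aooom cwbm zgtp sfx dzcft ujr
Hunk 4: at line 2 remove [cwbm,zgtp] add [muk] -> 7 lines: wnxh guxja aooom muk sfx dzcft ujr
Hunk 5: at line 2 remove [aooom,muk,sfx] add [zhzc,anba] -> 6 lines: wnxh guxja zhzc anba dzcft ujr
Hunk 6: at line 3 remove [anba,dzcft] add [weulr,ijb] -> 6 lines: wnxh guxja zhzc weulr ijb ujr
Final line 4: weulr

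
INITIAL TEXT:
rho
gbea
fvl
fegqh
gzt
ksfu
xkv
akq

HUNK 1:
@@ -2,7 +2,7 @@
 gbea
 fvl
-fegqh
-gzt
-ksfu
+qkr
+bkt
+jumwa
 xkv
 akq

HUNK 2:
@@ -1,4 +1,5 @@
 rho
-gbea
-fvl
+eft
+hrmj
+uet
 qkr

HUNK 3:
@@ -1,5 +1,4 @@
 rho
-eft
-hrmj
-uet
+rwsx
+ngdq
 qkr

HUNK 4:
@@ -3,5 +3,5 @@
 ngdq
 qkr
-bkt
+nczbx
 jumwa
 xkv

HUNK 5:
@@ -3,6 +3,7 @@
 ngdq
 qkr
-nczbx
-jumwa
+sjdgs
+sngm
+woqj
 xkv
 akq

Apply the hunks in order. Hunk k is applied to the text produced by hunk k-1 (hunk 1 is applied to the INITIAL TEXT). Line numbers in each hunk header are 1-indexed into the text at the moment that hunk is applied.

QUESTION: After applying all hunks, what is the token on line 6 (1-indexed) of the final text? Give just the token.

Hunk 1: at line 2 remove [fegqh,gzt,ksfu] add [qkr,bkt,jumwa] -> 8 lines: rho gbea fvl qkr bkt jumwa xkv akq
Hunk 2: at line 1 remove [gbea,fvl] add [eft,hrmj,uet] -> 9 lines: rho eft hrmj uet qkr bkt jumwa xkv akq
Hunk 3: at line 1 remove [eft,hrmj,uet] add [rwsx,ngdq] -> 8 lines: rho rwsx ngdq qkr bkt jumwa xkv akq
Hunk 4: at line 3 remove [bkt] add [nczbx] -> 8 lines: rho rwsx ngdq qkr nczbx jumwa xkv akq
Hunk 5: at line 3 remove [nczbx,jumwa] add [sjdgs,sngm,woqj] -> 9 lines: rho rwsx ngdq qkr sjdgs sngm woqj xkv akq
Final line 6: sngm

Answer: sngm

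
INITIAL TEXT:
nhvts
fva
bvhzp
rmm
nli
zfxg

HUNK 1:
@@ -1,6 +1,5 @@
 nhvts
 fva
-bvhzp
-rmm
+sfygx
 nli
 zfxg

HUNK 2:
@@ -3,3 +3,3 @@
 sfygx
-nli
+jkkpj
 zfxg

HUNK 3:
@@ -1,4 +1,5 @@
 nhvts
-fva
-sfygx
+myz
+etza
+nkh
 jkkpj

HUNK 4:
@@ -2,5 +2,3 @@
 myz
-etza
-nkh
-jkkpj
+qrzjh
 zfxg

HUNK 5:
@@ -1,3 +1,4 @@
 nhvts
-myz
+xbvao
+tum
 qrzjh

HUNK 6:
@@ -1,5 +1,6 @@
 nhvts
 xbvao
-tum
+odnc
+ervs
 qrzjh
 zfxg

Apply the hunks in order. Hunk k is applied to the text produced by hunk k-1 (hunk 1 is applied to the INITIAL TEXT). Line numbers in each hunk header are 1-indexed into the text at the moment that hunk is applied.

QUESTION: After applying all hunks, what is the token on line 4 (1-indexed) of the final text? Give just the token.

Hunk 1: at line 1 remove [bvhzp,rmm] add [sfygx] -> 5 lines: nhvts fva sfygx nli zfxg
Hunk 2: at line 3 remove [nli] add [jkkpj] -> 5 lines: nhvts fva sfygx jkkpj zfxg
Hunk 3: at line 1 remove [fva,sfygx] add [myz,etza,nkh] -> 6 lines: nhvts myz etza nkh jkkpj zfxg
Hunk 4: at line 2 remove [etza,nkh,jkkpj] add [qrzjh] -> 4 lines: nhvts myz qrzjh zfxg
Hunk 5: at line 1 remove [myz] add [xbvao,tum] -> 5 lines: nhvts xbvao tum qrzjh zfxg
Hunk 6: at line 1 remove [tum] add [odnc,ervs] -> 6 lines: nhvts xbvao odnc ervs qrzjh zfxg
Final line 4: ervs

Answer: ervs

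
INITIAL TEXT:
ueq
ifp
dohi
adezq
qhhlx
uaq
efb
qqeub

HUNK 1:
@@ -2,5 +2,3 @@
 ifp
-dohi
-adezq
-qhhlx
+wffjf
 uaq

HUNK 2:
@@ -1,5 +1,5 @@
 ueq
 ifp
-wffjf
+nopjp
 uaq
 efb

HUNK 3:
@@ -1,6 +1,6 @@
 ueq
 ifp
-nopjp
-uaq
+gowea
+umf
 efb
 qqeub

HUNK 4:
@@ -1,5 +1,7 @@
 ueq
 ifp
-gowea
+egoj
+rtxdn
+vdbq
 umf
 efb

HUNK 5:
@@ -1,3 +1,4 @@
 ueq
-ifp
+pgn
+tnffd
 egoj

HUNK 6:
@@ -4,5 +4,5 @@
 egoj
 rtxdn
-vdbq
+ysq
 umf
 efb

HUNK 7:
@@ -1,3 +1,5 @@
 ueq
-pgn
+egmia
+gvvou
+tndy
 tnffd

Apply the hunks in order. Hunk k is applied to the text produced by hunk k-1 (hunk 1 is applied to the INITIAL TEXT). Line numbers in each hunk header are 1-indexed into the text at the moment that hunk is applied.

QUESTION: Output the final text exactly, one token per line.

Answer: ueq
egmia
gvvou
tndy
tnffd
egoj
rtxdn
ysq
umf
efb
qqeub

Derivation:
Hunk 1: at line 2 remove [dohi,adezq,qhhlx] add [wffjf] -> 6 lines: ueq ifp wffjf uaq efb qqeub
Hunk 2: at line 1 remove [wffjf] add [nopjp] -> 6 lines: ueq ifp nopjp uaq efb qqeub
Hunk 3: at line 1 remove [nopjp,uaq] add [gowea,umf] -> 6 lines: ueq ifp gowea umf efb qqeub
Hunk 4: at line 1 remove [gowea] add [egoj,rtxdn,vdbq] -> 8 lines: ueq ifp egoj rtxdn vdbq umf efb qqeub
Hunk 5: at line 1 remove [ifp] add [pgn,tnffd] -> 9 lines: ueq pgn tnffd egoj rtxdn vdbq umf efb qqeub
Hunk 6: at line 4 remove [vdbq] add [ysq] -> 9 lines: ueq pgn tnffd egoj rtxdn ysq umf efb qqeub
Hunk 7: at line 1 remove [pgn] add [egmia,gvvou,tndy] -> 11 lines: ueq egmia gvvou tndy tnffd egoj rtxdn ysq umf efb qqeub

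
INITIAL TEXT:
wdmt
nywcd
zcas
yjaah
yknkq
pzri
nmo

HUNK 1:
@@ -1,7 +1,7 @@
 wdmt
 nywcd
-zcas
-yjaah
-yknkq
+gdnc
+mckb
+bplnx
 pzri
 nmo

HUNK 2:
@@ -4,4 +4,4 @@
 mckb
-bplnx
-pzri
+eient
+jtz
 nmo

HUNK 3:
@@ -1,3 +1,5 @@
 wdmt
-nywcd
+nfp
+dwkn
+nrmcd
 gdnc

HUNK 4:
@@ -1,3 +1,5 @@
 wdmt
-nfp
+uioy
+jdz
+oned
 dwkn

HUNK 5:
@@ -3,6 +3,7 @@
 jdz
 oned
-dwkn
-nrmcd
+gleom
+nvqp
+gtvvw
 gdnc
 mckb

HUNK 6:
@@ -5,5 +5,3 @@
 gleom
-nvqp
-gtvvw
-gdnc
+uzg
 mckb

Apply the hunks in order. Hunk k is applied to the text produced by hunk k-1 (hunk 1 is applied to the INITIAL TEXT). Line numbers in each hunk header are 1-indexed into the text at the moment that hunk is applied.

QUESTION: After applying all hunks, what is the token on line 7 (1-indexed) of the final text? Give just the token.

Answer: mckb

Derivation:
Hunk 1: at line 1 remove [zcas,yjaah,yknkq] add [gdnc,mckb,bplnx] -> 7 lines: wdmt nywcd gdnc mckb bplnx pzri nmo
Hunk 2: at line 4 remove [bplnx,pzri] add [eient,jtz] -> 7 lines: wdmt nywcd gdnc mckb eient jtz nmo
Hunk 3: at line 1 remove [nywcd] add [nfp,dwkn,nrmcd] -> 9 lines: wdmt nfp dwkn nrmcd gdnc mckb eient jtz nmo
Hunk 4: at line 1 remove [nfp] add [uioy,jdz,oned] -> 11 lines: wdmt uioy jdz oned dwkn nrmcd gdnc mckb eient jtz nmo
Hunk 5: at line 3 remove [dwkn,nrmcd] add [gleom,nvqp,gtvvw] -> 12 lines: wdmt uioy jdz oned gleom nvqp gtvvw gdnc mckb eient jtz nmo
Hunk 6: at line 5 remove [nvqp,gtvvw,gdnc] add [uzg] -> 10 lines: wdmt uioy jdz oned gleom uzg mckb eient jtz nmo
Final line 7: mckb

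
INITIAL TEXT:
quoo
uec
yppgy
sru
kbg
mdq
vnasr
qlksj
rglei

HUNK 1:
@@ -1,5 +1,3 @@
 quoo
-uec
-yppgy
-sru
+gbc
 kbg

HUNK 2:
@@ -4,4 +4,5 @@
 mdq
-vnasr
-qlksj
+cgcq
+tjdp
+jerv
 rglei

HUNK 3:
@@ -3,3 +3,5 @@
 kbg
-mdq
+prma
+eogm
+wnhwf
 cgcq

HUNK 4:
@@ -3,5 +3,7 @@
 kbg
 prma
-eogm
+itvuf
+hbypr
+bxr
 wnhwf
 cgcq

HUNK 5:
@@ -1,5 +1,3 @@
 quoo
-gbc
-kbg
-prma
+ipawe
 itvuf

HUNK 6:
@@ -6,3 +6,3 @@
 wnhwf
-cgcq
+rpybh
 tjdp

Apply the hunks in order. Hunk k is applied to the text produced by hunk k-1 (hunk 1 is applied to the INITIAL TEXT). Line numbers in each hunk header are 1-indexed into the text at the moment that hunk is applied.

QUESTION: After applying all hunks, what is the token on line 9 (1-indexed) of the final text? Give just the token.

Answer: jerv

Derivation:
Hunk 1: at line 1 remove [uec,yppgy,sru] add [gbc] -> 7 lines: quoo gbc kbg mdq vnasr qlksj rglei
Hunk 2: at line 4 remove [vnasr,qlksj] add [cgcq,tjdp,jerv] -> 8 lines: quoo gbc kbg mdq cgcq tjdp jerv rglei
Hunk 3: at line 3 remove [mdq] add [prma,eogm,wnhwf] -> 10 lines: quoo gbc kbg prma eogm wnhwf cgcq tjdp jerv rglei
Hunk 4: at line 3 remove [eogm] add [itvuf,hbypr,bxr] -> 12 lines: quoo gbc kbg prma itvuf hbypr bxr wnhwf cgcq tjdp jerv rglei
Hunk 5: at line 1 remove [gbc,kbg,prma] add [ipawe] -> 10 lines: quoo ipawe itvuf hbypr bxr wnhwf cgcq tjdp jerv rglei
Hunk 6: at line 6 remove [cgcq] add [rpybh] -> 10 lines: quoo ipawe itvuf hbypr bxr wnhwf rpybh tjdp jerv rglei
Final line 9: jerv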